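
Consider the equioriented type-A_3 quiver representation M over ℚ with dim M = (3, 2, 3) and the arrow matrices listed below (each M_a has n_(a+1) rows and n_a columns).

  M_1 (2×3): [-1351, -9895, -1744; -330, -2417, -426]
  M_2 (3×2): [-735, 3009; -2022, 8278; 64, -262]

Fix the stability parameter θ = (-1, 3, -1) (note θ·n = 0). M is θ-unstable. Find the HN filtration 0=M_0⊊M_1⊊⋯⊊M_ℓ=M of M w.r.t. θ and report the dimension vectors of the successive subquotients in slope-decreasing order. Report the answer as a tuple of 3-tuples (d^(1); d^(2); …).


Interval decomposition of M: I[1,1], I[1,3]^2, I[3,3].
HN type (ℓ=2): μ^(1)=1; μ^(2)=-1

((0, 2, 2); (3, 0, 1))


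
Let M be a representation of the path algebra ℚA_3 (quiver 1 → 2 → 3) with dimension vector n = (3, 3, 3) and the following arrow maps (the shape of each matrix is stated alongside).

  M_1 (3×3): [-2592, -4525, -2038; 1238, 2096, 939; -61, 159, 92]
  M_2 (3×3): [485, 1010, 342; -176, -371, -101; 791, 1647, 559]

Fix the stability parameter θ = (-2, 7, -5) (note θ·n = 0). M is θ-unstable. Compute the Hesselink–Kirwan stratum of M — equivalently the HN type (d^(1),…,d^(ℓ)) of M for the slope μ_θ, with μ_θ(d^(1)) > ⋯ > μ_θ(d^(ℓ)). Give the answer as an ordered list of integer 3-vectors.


Via rank(M_{q-1}∘⋯∘M_p): M ≅ I[1,3]^3.
μ_θ-semistable layers: μ^(1)=1; μ^(2)=-2

((0, 3, 3); (3, 0, 0))


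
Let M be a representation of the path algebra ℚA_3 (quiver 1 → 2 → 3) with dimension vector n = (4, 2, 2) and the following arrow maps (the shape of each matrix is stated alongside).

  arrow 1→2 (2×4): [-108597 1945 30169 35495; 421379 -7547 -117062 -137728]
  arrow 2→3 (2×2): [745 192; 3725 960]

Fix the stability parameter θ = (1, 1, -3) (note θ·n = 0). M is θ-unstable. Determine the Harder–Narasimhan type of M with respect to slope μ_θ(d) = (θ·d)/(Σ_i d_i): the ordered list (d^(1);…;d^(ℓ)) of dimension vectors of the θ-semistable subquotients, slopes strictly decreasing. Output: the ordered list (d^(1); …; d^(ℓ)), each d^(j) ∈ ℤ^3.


Barcode: M ≅ I[1,1]^2, I[1,2], I[1,3], I[3,3]. HN layers by μ_θ (3 steps, strictly decreasing):
  μ^(1)=1; μ^(2)=-1/3; μ^(3)=-3

((3, 1, 0); (1, 1, 1); (0, 0, 1))


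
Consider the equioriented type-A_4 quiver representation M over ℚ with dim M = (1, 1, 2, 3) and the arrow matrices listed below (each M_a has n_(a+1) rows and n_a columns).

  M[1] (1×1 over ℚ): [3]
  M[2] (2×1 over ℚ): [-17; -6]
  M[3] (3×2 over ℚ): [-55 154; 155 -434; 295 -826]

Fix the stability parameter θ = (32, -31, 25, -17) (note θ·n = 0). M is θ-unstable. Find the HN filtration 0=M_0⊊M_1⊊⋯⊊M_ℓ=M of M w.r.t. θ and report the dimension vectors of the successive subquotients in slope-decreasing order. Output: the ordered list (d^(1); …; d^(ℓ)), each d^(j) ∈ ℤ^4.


Via rank(M_{q-1}∘⋯∘M_p): M ≅ I[1,4], I[3,3], I[4,4]^2.
μ_θ-semistable layers: μ^(1)=25; μ^(2)=4; μ^(3)=1/2; μ^(4)=-17

((0, 0, 1, 0); (0, 0, 1, 1); (1, 1, 0, 0); (0, 0, 0, 2))


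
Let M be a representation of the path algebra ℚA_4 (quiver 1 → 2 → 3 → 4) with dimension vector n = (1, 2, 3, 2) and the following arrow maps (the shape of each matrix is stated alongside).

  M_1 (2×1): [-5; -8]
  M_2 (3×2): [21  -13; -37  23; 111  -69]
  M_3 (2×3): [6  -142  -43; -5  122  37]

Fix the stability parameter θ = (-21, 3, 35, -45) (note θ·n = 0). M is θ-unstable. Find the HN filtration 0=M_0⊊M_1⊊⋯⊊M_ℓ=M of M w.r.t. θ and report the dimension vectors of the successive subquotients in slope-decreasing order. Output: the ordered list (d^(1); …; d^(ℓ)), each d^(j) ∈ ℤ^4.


Interval decomposition of M: I[1,4], I[2,4], I[3,3].
HN type (ℓ=3): μ^(1)=35; μ^(2)=-7/3; μ^(3)=-21

((0, 0, 1, 0); (0, 2, 2, 2); (1, 0, 0, 0))


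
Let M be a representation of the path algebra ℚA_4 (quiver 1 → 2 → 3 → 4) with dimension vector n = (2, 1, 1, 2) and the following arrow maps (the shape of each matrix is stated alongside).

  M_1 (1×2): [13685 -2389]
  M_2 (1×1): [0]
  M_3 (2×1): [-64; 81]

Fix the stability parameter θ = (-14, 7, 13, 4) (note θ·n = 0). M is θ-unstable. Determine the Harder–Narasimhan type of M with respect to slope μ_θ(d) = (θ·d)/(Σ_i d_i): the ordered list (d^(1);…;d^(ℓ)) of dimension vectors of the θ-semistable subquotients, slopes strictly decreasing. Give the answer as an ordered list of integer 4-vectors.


Via rank(M_{q-1}∘⋯∘M_p): M ≅ I[1,1], I[1,2], I[3,4], I[4,4].
μ_θ-semistable layers: μ^(1)=17/2; μ^(2)=7; μ^(3)=4; μ^(4)=-14

((0, 0, 1, 1); (0, 1, 0, 0); (0, 0, 0, 1); (2, 0, 0, 0))


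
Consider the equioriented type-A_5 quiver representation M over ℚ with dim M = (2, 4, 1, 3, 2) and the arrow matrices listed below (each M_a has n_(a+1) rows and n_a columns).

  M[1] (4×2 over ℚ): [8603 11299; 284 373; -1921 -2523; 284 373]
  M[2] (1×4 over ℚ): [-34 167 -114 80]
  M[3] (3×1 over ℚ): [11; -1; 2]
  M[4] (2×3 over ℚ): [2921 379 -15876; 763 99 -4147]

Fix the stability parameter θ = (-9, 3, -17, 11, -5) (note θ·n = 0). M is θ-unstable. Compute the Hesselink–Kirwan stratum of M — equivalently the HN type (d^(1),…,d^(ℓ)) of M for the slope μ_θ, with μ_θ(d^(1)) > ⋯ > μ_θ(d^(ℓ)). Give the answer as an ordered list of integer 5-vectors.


Via rank(M_{q-1}∘⋯∘M_p): M ≅ I[1,2], I[1,4], I[2,2]^2, I[4,5]^2.
μ_θ-semistable layers: μ^(1)=11; μ^(2)=3; μ^(3)=-7; μ^(4)=-9

((0, 0, 0, 1, 0); (0, 3, 0, 2, 2); (0, 1, 1, 0, 0); (2, 0, 0, 0, 0))


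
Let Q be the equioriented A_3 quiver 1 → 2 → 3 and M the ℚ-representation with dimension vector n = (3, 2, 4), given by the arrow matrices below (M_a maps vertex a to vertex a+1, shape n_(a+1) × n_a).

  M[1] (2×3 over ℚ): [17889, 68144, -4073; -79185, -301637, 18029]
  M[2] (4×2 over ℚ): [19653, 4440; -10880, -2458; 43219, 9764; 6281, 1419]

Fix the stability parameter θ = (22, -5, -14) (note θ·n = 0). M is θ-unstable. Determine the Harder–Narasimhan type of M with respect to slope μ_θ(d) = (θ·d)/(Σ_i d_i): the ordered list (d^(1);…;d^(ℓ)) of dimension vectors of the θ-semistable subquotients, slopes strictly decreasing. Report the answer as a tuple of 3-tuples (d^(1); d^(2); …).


Interval decomposition of M: I[1,1], I[1,3]^2, I[3,3]^2.
HN type (ℓ=3): μ^(1)=22; μ^(2)=1; μ^(3)=-14

((1, 0, 0); (2, 2, 2); (0, 0, 2))


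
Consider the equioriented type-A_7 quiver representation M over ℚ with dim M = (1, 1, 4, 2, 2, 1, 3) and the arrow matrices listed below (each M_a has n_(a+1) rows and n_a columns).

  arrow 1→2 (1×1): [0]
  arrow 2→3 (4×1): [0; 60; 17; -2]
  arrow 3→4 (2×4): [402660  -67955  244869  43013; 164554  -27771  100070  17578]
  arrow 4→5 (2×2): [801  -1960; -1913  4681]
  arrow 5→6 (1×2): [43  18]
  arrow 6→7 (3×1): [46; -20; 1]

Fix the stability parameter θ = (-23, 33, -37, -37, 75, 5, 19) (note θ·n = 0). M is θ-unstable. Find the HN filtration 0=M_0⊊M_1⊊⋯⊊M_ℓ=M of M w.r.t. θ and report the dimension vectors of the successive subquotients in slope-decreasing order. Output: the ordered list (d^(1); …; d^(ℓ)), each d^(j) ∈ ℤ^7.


Via rank(M_{q-1}∘⋯∘M_p): M ≅ I[1,1], I[2,7], I[3,3]^2, I[3,5], I[7,7]^2.
μ_θ-semistable layers: μ^(1)=75; μ^(2)=33; μ^(3)=19; μ^(4)=-41/3; μ^(5)=-23; μ^(6)=-37

((0, 0, 0, 0, 1, 0, 0); (0, 0, 0, 0, 1, 1, 1); (0, 0, 0, 0, 0, 0, 2); (0, 1, 1, 1, 0, 0, 0); (1, 0, 0, 0, 0, 0, 0); (0, 0, 3, 1, 0, 0, 0))


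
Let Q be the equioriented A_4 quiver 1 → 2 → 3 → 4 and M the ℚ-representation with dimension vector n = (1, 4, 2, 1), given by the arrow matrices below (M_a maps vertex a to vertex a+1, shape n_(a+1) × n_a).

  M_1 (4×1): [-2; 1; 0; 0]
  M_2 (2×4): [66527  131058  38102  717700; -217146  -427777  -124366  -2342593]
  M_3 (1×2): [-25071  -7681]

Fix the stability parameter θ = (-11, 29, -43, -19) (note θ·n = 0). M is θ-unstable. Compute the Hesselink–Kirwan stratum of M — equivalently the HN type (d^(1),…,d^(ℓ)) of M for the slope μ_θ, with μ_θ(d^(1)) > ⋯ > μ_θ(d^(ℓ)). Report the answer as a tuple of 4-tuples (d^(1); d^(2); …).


Via rank(M_{q-1}∘⋯∘M_p): M ≅ I[1,4], I[2,2]^2, I[2,3].
μ_θ-semistable layers: μ^(1)=29; μ^(2)=-7; μ^(3)=-11

((0, 2, 0, 0); (0, 1, 1, 0); (1, 1, 1, 1))


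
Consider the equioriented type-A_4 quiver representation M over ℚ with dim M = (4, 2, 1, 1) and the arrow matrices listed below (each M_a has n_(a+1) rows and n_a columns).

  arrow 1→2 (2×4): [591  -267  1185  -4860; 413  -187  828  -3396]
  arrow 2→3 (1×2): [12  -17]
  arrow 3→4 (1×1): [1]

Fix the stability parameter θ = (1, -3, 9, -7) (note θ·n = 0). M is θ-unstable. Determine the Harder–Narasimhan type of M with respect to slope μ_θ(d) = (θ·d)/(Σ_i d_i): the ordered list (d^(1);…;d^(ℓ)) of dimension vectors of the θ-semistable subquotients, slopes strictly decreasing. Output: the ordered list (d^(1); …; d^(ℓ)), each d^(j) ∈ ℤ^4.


Interval decomposition of M: I[1,1]^2, I[1,2], I[1,4].
HN type (ℓ=2): μ^(1)=1; μ^(2)=-1

((2, 0, 1, 1); (2, 2, 0, 0))


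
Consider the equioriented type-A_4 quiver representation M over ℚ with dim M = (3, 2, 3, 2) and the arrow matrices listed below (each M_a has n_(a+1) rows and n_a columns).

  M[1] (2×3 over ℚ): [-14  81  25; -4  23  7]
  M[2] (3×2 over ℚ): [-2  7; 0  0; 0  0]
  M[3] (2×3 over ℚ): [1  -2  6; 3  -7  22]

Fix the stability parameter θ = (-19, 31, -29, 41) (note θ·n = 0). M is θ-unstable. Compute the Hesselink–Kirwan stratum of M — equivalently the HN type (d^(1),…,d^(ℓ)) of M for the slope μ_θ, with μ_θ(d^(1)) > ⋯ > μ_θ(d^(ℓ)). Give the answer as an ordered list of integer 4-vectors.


Barcode: M ≅ I[1,1], I[1,2], I[1,4], I[3,3], I[3,4]. HN layers by μ_θ (5 steps, strictly decreasing):
  μ^(1)=41; μ^(2)=31; μ^(3)=1; μ^(4)=-19; μ^(5)=-29

((0, 0, 0, 2); (0, 1, 0, 0); (0, 1, 1, 0); (3, 0, 0, 0); (0, 0, 2, 0))


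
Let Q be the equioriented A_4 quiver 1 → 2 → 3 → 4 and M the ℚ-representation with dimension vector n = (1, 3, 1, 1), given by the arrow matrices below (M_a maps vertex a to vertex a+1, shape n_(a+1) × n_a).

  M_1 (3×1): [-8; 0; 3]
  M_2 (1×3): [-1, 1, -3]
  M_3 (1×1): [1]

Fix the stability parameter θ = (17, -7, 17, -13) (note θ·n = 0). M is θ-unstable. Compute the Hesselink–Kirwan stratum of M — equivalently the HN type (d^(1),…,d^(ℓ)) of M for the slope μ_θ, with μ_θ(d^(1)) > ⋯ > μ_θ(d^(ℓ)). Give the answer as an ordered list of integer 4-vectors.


Via rank(M_{q-1}∘⋯∘M_p): M ≅ I[1,4], I[2,2]^2.
μ_θ-semistable layers: μ^(1)=7/2; μ^(2)=-7

((1, 1, 1, 1); (0, 2, 0, 0))


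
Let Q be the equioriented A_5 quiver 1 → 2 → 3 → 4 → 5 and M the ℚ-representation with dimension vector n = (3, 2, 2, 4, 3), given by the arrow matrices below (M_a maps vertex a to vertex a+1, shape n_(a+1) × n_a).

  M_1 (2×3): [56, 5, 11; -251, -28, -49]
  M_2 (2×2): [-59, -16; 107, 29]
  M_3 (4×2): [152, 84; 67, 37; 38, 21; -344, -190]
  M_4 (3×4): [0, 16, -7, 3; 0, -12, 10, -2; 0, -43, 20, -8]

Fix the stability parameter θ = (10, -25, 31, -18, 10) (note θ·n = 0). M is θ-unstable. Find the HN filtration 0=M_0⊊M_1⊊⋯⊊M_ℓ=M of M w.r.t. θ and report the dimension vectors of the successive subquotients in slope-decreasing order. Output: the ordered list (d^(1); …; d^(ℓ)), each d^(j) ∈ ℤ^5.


Via rank(M_{q-1}∘⋯∘M_p): M ≅ I[1,1], I[1,5]^2, I[4,4]^2, I[5,5].
μ_θ-semistable layers: μ^(1)=10; μ^(2)=13/2; μ^(3)=-15/2; μ^(4)=-18

((1, 0, 0, 0, 3); (0, 0, 2, 2, 0); (2, 2, 0, 0, 0); (0, 0, 0, 2, 0))


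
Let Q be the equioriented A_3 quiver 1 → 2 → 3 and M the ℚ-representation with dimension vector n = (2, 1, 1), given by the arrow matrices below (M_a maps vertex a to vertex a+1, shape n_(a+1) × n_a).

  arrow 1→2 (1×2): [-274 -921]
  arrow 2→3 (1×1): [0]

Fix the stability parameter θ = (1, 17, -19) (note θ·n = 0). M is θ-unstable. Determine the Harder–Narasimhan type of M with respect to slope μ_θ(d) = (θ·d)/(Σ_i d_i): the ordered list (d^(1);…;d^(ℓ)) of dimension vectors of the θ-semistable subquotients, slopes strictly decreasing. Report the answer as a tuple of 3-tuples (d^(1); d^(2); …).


Interval decomposition of M: I[1,1], I[1,2], I[3,3].
HN type (ℓ=3): μ^(1)=17; μ^(2)=1; μ^(3)=-19

((0, 1, 0); (2, 0, 0); (0, 0, 1))


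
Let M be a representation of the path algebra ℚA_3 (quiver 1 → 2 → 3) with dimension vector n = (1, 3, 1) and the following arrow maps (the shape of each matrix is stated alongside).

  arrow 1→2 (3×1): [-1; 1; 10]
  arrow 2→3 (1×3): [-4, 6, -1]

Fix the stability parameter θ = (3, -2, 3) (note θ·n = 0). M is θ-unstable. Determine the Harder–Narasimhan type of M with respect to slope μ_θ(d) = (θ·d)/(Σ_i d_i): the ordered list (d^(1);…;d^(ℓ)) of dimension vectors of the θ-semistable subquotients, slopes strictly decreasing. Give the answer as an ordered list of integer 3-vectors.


Barcode: M ≅ I[1,2], I[2,2], I[2,3]. HN layers by μ_θ (3 steps, strictly decreasing):
  μ^(1)=3; μ^(2)=1/2; μ^(3)=-2

((0, 0, 1); (1, 1, 0); (0, 2, 0))


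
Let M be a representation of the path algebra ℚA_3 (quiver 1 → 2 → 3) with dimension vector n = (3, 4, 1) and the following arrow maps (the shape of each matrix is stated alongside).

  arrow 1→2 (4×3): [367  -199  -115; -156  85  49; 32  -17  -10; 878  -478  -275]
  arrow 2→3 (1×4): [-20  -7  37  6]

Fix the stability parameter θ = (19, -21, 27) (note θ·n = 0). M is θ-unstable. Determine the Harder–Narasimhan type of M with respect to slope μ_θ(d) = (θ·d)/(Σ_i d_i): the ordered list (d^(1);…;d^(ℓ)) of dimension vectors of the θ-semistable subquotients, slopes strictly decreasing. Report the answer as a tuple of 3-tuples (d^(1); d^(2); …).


Interval decomposition of M: I[1,2]^2, I[1,3], I[2,2].
HN type (ℓ=3): μ^(1)=27; μ^(2)=-1; μ^(3)=-21

((0, 0, 1); (3, 3, 0); (0, 1, 0))


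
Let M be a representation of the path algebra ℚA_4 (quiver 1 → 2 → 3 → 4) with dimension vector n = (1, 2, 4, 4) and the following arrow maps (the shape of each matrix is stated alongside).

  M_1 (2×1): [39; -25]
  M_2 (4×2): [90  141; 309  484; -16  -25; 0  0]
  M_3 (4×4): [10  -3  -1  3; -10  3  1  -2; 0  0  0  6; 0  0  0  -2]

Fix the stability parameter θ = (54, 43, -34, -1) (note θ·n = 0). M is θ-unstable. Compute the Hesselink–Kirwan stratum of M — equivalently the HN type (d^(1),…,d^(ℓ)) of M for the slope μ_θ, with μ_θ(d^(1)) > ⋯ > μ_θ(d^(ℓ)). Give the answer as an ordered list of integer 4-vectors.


Interval decomposition of M: I[1,4], I[2,3], I[3,3], I[3,4], I[4,4]^2.
HN type (ℓ=4): μ^(1)=31/2; μ^(2)=9/2; μ^(3)=-1; μ^(4)=-34

((1, 1, 1, 1); (0, 1, 1, 0); (0, 0, 0, 3); (0, 0, 2, 0))


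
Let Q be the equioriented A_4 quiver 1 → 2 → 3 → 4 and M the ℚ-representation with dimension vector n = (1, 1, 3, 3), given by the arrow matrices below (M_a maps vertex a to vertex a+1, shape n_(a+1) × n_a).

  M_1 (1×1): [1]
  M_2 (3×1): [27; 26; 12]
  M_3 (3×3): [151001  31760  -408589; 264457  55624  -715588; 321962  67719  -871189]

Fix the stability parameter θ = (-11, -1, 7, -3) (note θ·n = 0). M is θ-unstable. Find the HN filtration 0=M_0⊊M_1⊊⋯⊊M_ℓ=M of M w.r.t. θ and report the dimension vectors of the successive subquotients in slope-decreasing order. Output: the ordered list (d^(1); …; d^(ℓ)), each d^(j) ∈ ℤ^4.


Via rank(M_{q-1}∘⋯∘M_p): M ≅ I[1,4], I[3,4]^2.
μ_θ-semistable layers: μ^(1)=2; μ^(2)=-1; μ^(3)=-11

((0, 0, 3, 3); (0, 1, 0, 0); (1, 0, 0, 0))


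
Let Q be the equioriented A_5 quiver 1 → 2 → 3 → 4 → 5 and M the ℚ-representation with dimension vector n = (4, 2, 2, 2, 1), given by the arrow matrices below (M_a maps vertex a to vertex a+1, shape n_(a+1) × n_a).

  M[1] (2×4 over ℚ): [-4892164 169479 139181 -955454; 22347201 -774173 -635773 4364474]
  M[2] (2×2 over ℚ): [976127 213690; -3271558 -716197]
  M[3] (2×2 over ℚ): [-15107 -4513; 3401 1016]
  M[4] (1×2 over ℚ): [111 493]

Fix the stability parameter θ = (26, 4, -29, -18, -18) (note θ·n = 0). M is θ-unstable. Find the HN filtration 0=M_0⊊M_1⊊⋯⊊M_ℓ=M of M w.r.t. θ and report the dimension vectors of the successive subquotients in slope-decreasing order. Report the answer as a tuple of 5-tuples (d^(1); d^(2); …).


Barcode: M ≅ I[1,1]^2, I[1,4], I[1,5]. HN layers by μ_θ (3 steps, strictly decreasing):
  μ^(1)=26; μ^(2)=-17/4; μ^(3)=-7

((2, 0, 0, 0, 0); (1, 1, 1, 1, 0); (1, 1, 1, 1, 1))


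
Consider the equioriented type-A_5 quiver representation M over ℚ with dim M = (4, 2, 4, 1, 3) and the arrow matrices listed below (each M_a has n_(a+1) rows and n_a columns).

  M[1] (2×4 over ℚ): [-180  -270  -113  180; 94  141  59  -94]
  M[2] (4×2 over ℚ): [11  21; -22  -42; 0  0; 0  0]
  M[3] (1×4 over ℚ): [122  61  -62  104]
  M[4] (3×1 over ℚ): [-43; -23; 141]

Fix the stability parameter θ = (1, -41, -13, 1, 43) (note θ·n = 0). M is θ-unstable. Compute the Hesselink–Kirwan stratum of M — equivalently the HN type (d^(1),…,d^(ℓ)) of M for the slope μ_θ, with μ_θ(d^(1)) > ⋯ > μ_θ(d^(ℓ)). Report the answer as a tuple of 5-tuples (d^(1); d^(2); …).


Interval decomposition of M: I[1,1]^2, I[1,2], I[1,3], I[3,3]^2, I[3,5], I[5,5]^2.
HN type (ℓ=4): μ^(1)=43; μ^(2)=1; μ^(3)=-13; μ^(4)=-20

((0, 0, 0, 0, 3); (2, 0, 0, 1, 0); (0, 0, 4, 0, 0); (2, 2, 0, 0, 0))


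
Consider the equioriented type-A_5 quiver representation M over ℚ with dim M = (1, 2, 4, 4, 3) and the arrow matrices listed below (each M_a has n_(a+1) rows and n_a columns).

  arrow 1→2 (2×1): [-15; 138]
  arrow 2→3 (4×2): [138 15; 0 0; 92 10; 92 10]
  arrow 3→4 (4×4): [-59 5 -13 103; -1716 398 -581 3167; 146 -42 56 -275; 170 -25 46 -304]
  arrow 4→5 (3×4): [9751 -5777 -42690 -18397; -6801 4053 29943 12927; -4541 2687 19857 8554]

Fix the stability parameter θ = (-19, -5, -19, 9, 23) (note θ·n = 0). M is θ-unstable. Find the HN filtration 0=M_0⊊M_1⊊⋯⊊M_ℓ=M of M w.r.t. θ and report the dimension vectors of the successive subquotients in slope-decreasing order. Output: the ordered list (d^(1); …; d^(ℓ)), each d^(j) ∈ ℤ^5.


Barcode: M ≅ I[1,2], I[2,5], I[3,4], I[3,5]^2. HN layers by μ_θ (5 steps, strictly decreasing):
  μ^(1)=23; μ^(2)=9; μ^(3)=-5; μ^(4)=-12; μ^(5)=-19

((0, 0, 0, 0, 3); (0, 0, 0, 4, 0); (0, 1, 0, 0, 0); (0, 1, 1, 0, 0); (1, 0, 3, 0, 0))


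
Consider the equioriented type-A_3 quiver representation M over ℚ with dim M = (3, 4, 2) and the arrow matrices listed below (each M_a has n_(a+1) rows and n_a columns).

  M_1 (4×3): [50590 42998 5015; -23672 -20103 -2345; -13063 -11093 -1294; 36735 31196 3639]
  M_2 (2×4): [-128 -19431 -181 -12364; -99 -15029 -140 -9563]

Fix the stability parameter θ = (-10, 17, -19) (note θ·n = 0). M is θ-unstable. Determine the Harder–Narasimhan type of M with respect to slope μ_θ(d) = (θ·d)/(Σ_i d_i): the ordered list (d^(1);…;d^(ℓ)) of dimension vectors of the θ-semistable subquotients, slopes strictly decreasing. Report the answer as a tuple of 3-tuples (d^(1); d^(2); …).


Interval decomposition of M: I[1,2], I[1,3]^2, I[2,2].
HN type (ℓ=3): μ^(1)=17; μ^(2)=-1; μ^(3)=-10

((0, 2, 0); (0, 2, 2); (3, 0, 0))


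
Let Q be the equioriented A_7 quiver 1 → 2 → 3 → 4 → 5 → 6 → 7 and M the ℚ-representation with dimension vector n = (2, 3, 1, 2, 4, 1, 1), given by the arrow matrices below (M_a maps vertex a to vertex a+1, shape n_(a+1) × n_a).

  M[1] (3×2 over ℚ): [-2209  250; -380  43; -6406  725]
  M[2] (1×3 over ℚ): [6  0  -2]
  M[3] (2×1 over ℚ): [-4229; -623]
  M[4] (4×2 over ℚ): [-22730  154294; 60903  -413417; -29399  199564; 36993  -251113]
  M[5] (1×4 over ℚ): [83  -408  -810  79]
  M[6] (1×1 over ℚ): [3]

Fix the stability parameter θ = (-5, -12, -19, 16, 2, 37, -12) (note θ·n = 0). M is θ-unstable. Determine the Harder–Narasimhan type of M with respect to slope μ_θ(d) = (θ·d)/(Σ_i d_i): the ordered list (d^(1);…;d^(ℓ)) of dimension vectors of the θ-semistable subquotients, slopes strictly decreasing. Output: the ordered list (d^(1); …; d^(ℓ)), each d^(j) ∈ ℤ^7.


Interval decomposition of M: I[1,2], I[1,5], I[2,2], I[4,7], I[5,5]^2.
HN type (ℓ=5): μ^(1)=25/2; μ^(2)=9; μ^(3)=2; μ^(4)=-17/2; μ^(5)=-12

((0, 0, 0, 0, 0, 1, 1); (0, 0, 0, 2, 2, 0, 0); (0, 0, 0, 0, 2, 0, 0); (1, 1, 0, 0, 0, 0, 0); (1, 2, 1, 0, 0, 0, 0))


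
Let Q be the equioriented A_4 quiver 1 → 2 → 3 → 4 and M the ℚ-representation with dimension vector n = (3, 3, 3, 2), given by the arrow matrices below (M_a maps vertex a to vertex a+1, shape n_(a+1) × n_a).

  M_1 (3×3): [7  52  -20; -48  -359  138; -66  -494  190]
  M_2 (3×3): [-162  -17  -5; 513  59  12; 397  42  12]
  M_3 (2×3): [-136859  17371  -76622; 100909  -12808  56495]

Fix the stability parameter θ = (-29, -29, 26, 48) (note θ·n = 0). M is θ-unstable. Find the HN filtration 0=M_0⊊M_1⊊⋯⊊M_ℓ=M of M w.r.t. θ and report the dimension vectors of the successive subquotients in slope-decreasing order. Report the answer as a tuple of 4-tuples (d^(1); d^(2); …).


Interval decomposition of M: I[1,3], I[1,4]^2.
HN type (ℓ=3): μ^(1)=48; μ^(2)=26; μ^(3)=-29

((0, 0, 0, 2); (0, 0, 3, 0); (3, 3, 0, 0))


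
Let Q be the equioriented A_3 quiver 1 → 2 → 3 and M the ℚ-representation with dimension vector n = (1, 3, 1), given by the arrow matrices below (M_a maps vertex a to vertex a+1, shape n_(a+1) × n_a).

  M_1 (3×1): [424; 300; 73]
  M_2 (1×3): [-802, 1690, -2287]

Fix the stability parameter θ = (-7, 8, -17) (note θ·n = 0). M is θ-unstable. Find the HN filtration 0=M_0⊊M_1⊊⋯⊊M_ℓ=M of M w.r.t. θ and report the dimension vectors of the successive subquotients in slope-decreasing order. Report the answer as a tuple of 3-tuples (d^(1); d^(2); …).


Via rank(M_{q-1}∘⋯∘M_p): M ≅ I[1,3], I[2,2]^2.
μ_θ-semistable layers: μ^(1)=8; μ^(2)=-9/2; μ^(3)=-7

((0, 2, 0); (0, 1, 1); (1, 0, 0))


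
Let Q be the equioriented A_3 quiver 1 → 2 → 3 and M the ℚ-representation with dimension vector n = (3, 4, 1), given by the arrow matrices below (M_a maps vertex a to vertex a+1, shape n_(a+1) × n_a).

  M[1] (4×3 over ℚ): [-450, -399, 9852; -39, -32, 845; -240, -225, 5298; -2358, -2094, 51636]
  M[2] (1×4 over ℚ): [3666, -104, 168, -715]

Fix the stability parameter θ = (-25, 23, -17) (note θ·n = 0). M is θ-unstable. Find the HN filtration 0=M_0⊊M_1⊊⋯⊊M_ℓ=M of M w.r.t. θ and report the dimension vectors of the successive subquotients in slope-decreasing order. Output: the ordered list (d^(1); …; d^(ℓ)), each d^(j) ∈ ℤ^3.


Via rank(M_{q-1}∘⋯∘M_p): M ≅ I[1,2]^2, I[1,3], I[2,2].
μ_θ-semistable layers: μ^(1)=23; μ^(2)=3; μ^(3)=-25

((0, 3, 0); (0, 1, 1); (3, 0, 0))


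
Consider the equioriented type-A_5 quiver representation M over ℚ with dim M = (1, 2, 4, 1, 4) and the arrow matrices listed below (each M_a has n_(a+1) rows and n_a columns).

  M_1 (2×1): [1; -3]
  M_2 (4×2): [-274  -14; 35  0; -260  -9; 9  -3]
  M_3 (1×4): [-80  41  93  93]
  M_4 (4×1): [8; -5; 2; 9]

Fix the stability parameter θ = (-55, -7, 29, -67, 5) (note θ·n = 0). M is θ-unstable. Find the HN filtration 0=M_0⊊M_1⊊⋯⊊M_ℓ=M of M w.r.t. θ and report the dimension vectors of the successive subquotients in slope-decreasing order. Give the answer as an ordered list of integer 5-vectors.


Barcode: M ≅ I[1,3], I[2,5], I[3,3]^2, I[5,5]^3. HN layers by μ_θ (5 steps, strictly decreasing):
  μ^(1)=29; μ^(2)=5; μ^(3)=-7; μ^(4)=-15; μ^(5)=-55

((0, 0, 3, 0, 0); (0, 0, 0, 0, 4); (0, 1, 0, 0, 0); (0, 1, 1, 1, 0); (1, 0, 0, 0, 0))


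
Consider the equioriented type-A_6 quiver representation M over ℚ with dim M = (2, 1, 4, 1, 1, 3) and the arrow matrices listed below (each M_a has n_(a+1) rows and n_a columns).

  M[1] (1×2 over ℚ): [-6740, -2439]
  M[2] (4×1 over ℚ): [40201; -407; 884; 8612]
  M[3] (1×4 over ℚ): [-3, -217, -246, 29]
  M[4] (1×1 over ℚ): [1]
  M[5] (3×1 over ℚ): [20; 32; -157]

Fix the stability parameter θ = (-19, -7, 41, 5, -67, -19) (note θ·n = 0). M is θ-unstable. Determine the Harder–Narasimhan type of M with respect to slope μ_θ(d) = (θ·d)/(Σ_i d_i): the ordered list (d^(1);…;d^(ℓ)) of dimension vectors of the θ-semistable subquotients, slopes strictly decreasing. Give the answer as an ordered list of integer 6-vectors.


Interval decomposition of M: I[1,1], I[1,3], I[3,3]^2, I[3,6], I[6,6]^2.
HN type (ℓ=4): μ^(1)=41; μ^(2)=-7; μ^(3)=-10; μ^(4)=-19

((0, 0, 3, 0, 0, 0); (0, 1, 0, 0, 0, 0); (0, 0, 1, 1, 1, 1); (2, 0, 0, 0, 0, 2))


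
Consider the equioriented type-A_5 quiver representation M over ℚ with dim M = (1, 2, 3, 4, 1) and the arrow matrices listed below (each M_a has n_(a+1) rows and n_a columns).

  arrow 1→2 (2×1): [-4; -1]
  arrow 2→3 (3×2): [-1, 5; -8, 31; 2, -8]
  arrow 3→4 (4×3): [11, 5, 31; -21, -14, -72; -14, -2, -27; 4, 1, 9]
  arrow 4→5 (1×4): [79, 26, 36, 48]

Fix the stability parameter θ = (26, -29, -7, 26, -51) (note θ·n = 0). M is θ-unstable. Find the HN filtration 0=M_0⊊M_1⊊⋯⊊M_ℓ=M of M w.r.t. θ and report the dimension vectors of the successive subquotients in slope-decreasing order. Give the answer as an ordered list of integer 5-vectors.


Barcode: M ≅ I[1,5], I[2,4], I[3,4], I[4,4]. HN layers by μ_θ (3 steps, strictly decreasing):
  μ^(1)=26; μ^(2)=-7; μ^(3)=-29

((0, 0, 0, 3, 0); (1, 1, 3, 1, 1); (0, 1, 0, 0, 0))


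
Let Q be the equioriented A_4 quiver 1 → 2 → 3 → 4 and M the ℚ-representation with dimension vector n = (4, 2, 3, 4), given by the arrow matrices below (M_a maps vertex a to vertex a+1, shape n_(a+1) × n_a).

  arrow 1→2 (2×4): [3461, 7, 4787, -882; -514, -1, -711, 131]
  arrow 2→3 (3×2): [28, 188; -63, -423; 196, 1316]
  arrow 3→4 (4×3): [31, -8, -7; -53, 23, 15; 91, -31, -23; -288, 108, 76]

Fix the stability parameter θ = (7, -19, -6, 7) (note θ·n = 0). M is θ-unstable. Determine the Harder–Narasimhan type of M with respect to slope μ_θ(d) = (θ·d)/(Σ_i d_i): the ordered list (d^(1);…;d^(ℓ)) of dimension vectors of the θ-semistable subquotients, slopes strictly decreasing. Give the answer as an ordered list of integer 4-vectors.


Barcode: M ≅ I[1,1]^2, I[1,2], I[1,4], I[3,4]^2, I[4,4]. HN layers by μ_θ (2 steps, strictly decreasing):
  μ^(1)=7; μ^(2)=-6

((2, 0, 0, 4); (2, 2, 3, 0))


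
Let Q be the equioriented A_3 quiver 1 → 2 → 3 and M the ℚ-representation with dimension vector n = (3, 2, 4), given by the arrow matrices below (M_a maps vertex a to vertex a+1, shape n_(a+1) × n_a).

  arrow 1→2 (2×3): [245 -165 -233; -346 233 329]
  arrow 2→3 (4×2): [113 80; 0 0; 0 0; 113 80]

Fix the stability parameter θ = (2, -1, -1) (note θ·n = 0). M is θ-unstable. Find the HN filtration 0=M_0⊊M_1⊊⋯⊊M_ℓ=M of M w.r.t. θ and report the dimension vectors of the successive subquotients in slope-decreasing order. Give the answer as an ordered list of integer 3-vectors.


Via rank(M_{q-1}∘⋯∘M_p): M ≅ I[1,1], I[1,2], I[1,3], I[3,3]^3.
μ_θ-semistable layers: μ^(1)=2; μ^(2)=1/2; μ^(3)=0; μ^(4)=-1

((1, 0, 0); (1, 1, 0); (1, 1, 1); (0, 0, 3))


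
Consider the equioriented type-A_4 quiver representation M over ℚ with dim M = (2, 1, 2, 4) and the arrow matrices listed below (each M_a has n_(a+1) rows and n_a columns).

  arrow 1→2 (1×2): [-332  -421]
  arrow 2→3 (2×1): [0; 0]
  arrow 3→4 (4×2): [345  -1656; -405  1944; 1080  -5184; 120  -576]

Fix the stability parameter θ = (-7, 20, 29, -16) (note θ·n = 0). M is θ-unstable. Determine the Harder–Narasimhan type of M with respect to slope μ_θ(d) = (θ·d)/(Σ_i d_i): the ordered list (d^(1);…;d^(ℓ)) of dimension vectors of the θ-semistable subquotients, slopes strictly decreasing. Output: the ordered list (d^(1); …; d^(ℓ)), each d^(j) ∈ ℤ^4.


Barcode: M ≅ I[1,1], I[1,2], I[3,3], I[3,4], I[4,4]^3. HN layers by μ_θ (5 steps, strictly decreasing):
  μ^(1)=29; μ^(2)=20; μ^(3)=13/2; μ^(4)=-7; μ^(5)=-16

((0, 0, 1, 0); (0, 1, 0, 0); (0, 0, 1, 1); (2, 0, 0, 0); (0, 0, 0, 3))


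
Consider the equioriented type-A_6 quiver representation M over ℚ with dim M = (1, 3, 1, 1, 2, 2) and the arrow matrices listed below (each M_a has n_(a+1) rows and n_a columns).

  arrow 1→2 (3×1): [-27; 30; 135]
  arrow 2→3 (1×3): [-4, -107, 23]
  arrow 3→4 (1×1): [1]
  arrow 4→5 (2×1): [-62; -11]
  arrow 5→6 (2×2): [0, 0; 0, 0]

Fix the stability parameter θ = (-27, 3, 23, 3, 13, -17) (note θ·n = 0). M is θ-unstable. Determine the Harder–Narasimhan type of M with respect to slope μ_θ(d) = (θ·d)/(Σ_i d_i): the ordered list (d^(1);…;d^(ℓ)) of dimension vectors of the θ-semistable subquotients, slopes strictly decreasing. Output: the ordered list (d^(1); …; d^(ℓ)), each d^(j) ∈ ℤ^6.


Barcode: M ≅ I[1,5], I[2,2]^2, I[5,5], I[6,6]^2. HN layers by μ_θ (4 steps, strictly decreasing):
  μ^(1)=13; μ^(2)=3; μ^(3)=-17; μ^(4)=-27

((0, 0, 1, 1, 2, 0); (0, 3, 0, 0, 0, 0); (0, 0, 0, 0, 0, 2); (1, 0, 0, 0, 0, 0))


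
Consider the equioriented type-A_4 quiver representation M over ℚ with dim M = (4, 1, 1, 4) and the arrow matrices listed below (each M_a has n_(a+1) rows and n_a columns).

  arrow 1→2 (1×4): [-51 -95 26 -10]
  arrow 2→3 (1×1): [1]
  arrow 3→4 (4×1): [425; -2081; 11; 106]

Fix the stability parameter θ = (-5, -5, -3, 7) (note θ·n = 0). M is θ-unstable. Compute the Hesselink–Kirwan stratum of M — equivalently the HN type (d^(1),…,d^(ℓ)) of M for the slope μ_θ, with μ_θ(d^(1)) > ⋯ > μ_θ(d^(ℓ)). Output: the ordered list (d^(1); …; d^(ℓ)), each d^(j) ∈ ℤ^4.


Barcode: M ≅ I[1,1]^3, I[1,4], I[4,4]^3. HN layers by μ_θ (3 steps, strictly decreasing):
  μ^(1)=7; μ^(2)=-3; μ^(3)=-5

((0, 0, 0, 4); (0, 0, 1, 0); (4, 1, 0, 0))


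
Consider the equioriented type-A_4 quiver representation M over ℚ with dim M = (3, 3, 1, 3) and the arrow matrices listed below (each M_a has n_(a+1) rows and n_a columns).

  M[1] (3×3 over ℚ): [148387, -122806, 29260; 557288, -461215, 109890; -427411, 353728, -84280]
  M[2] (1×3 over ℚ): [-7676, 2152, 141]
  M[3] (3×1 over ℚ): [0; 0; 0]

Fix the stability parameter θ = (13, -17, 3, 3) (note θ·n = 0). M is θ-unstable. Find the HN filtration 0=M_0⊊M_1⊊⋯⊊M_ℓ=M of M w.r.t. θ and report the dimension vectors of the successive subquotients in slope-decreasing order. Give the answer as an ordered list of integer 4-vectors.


Barcode: M ≅ I[1,1], I[1,2], I[1,3], I[2,2], I[4,4]^3. HN layers by μ_θ (4 steps, strictly decreasing):
  μ^(1)=13; μ^(2)=3; μ^(3)=-2; μ^(4)=-17

((1, 0, 0, 0); (0, 0, 1, 3); (2, 2, 0, 0); (0, 1, 0, 0))


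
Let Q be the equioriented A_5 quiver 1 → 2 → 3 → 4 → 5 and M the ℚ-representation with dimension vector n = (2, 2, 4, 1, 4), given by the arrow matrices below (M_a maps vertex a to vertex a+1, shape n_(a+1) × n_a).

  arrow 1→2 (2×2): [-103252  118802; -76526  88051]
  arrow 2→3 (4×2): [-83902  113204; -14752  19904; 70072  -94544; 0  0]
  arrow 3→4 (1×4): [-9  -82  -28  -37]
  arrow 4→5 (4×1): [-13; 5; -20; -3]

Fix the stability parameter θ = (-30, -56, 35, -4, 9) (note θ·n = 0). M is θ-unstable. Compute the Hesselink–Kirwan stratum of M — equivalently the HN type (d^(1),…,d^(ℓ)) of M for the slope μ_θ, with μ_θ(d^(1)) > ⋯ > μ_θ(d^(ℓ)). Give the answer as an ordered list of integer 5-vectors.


Barcode: M ≅ I[1,1], I[1,2], I[2,5], I[3,3]^3, I[5,5]^3. HN layers by μ_θ (6 steps, strictly decreasing):
  μ^(1)=35; μ^(2)=40/3; μ^(3)=9; μ^(4)=-30; μ^(5)=-43; μ^(6)=-56

((0, 0, 3, 0, 0); (0, 0, 1, 1, 1); (0, 0, 0, 0, 3); (1, 0, 0, 0, 0); (1, 1, 0, 0, 0); (0, 1, 0, 0, 0))


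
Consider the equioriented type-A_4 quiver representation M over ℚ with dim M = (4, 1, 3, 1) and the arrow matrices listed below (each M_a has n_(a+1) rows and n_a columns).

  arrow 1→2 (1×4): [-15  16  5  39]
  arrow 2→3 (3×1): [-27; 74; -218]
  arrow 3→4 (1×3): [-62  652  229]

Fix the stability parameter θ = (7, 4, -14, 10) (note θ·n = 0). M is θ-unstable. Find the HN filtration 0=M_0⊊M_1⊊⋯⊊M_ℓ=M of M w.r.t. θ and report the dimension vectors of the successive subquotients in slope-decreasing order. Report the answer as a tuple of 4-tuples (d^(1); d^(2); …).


Interval decomposition of M: I[1,1]^3, I[1,3], I[3,3], I[3,4].
HN type (ℓ=4): μ^(1)=10; μ^(2)=7; μ^(3)=-1; μ^(4)=-14

((0, 0, 0, 1); (3, 0, 0, 0); (1, 1, 1, 0); (0, 0, 2, 0))


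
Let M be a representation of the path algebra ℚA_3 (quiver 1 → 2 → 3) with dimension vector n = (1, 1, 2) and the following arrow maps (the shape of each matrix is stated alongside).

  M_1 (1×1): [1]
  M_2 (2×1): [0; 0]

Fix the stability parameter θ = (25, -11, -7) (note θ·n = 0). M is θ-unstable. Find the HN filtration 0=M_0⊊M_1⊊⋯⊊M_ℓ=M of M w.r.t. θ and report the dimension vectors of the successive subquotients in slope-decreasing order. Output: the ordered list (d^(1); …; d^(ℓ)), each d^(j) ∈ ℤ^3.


Barcode: M ≅ I[1,2], I[3,3]^2. HN layers by μ_θ (2 steps, strictly decreasing):
  μ^(1)=7; μ^(2)=-7

((1, 1, 0); (0, 0, 2))


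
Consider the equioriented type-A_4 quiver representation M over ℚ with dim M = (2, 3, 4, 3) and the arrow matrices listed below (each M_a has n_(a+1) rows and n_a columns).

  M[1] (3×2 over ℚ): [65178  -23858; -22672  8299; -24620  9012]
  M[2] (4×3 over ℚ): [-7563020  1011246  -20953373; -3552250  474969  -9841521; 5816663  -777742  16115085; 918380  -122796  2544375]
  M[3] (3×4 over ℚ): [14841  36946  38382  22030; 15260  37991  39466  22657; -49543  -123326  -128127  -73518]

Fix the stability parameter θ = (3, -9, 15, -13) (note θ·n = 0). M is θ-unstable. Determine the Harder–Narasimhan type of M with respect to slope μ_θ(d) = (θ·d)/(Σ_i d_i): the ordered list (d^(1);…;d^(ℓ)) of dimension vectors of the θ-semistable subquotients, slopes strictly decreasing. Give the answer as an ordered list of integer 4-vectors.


Barcode: M ≅ I[1,4]^2, I[2,4], I[3,3]. HN layers by μ_θ (4 steps, strictly decreasing):
  μ^(1)=15; μ^(2)=1; μ^(3)=-3; μ^(4)=-9

((0, 0, 1, 0); (0, 0, 3, 3); (2, 2, 0, 0); (0, 1, 0, 0))


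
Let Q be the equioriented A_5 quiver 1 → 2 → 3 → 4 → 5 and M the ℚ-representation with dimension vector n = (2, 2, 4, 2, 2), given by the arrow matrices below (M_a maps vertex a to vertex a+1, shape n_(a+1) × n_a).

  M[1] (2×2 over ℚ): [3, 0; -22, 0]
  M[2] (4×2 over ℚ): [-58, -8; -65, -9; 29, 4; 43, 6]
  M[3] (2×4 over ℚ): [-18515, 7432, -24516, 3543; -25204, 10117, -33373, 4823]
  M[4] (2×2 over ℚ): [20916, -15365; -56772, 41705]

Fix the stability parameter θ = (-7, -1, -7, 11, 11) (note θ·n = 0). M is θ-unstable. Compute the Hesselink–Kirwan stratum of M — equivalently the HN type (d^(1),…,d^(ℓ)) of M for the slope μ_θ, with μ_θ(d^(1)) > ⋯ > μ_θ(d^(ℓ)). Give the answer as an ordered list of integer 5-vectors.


Barcode: M ≅ I[1,1], I[1,5], I[2,4], I[3,3]^2, I[5,5]. HN layers by μ_θ (3 steps, strictly decreasing):
  μ^(1)=11; μ^(2)=-4; μ^(3)=-7

((0, 0, 0, 2, 2); (0, 2, 2, 0, 0); (2, 0, 2, 0, 0))


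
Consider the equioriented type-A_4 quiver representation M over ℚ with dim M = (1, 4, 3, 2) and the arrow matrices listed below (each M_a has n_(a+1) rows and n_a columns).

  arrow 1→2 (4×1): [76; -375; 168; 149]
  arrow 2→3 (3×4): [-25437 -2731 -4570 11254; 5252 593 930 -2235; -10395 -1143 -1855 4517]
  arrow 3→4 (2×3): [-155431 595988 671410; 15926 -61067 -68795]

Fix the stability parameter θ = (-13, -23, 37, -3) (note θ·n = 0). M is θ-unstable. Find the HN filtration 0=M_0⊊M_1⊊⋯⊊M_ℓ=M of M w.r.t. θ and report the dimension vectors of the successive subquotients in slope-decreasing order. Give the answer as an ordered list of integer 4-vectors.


Barcode: M ≅ I[1,4], I[2,2], I[2,3], I[2,4]. HN layers by μ_θ (4 steps, strictly decreasing):
  μ^(1)=37; μ^(2)=17; μ^(3)=-18; μ^(4)=-23

((0, 0, 1, 0); (0, 0, 2, 2); (1, 1, 0, 0); (0, 3, 0, 0))


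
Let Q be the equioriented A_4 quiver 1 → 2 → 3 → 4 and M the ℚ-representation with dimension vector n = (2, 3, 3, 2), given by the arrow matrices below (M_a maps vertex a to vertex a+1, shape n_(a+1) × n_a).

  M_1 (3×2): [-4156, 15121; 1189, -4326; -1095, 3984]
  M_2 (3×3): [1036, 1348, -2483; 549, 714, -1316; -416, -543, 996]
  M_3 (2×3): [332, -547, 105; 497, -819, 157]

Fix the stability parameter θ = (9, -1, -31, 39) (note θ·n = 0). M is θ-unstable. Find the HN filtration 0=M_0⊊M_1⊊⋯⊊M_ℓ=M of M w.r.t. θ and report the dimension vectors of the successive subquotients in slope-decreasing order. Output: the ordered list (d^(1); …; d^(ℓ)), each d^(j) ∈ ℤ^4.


Barcode: M ≅ I[1,4]^2, I[2,3]. HN layers by μ_θ (3 steps, strictly decreasing):
  μ^(1)=39; μ^(2)=-23/3; μ^(3)=-16

((0, 0, 0, 2); (2, 2, 2, 0); (0, 1, 1, 0))


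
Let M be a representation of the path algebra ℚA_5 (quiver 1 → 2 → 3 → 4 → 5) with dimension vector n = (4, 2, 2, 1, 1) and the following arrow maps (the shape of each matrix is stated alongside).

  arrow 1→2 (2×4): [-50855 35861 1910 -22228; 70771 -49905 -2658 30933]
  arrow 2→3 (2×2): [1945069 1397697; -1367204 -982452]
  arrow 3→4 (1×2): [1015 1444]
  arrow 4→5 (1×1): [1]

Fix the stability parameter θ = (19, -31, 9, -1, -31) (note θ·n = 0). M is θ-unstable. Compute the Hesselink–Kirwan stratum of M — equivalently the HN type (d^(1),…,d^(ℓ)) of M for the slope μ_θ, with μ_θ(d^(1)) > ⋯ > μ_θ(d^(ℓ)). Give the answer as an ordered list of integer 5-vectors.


Via rank(M_{q-1}∘⋯∘M_p): M ≅ I[1,1]^2, I[1,2], I[1,5], I[3,3].
μ_θ-semistable layers: μ^(1)=19; μ^(2)=9; μ^(3)=-6; μ^(4)=-7

((2, 0, 0, 0, 0); (0, 0, 1, 0, 0); (1, 1, 0, 0, 0); (1, 1, 1, 1, 1))


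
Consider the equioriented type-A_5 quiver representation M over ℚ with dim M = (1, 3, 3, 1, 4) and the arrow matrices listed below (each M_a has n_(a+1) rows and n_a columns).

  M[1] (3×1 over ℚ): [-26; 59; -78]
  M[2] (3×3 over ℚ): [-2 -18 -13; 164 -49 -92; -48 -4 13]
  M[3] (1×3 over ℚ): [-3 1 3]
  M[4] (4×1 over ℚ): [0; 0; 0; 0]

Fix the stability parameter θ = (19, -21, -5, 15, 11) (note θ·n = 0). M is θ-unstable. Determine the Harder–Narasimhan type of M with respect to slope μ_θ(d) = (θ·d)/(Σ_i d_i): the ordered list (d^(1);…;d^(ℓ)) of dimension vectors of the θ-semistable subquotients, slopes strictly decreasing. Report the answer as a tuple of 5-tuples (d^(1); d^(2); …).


Interval decomposition of M: I[1,4], I[2,3]^2, I[5,5]^4.
HN type (ℓ=5): μ^(1)=15; μ^(2)=11; μ^(3)=-7/3; μ^(4)=-5; μ^(5)=-21

((0, 0, 0, 1, 0); (0, 0, 0, 0, 4); (1, 1, 1, 0, 0); (0, 0, 2, 0, 0); (0, 2, 0, 0, 0))


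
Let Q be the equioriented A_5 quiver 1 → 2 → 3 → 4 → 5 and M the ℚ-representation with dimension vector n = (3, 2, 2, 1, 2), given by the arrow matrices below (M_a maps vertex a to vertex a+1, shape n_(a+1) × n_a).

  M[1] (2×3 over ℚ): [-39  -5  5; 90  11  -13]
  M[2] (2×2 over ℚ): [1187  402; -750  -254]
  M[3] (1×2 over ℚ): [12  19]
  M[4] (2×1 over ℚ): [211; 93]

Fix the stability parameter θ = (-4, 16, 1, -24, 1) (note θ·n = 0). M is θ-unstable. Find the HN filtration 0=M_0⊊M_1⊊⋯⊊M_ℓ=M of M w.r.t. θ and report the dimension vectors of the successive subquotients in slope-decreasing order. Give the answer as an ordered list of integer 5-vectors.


Via rank(M_{q-1}∘⋯∘M_p): M ≅ I[1,1], I[1,3], I[1,5], I[5,5].
μ_θ-semistable layers: μ^(1)=17/2; μ^(2)=1; μ^(3)=-7/3; μ^(4)=-4

((0, 1, 1, 0, 0); (0, 0, 0, 0, 2); (0, 1, 1, 1, 0); (3, 0, 0, 0, 0))


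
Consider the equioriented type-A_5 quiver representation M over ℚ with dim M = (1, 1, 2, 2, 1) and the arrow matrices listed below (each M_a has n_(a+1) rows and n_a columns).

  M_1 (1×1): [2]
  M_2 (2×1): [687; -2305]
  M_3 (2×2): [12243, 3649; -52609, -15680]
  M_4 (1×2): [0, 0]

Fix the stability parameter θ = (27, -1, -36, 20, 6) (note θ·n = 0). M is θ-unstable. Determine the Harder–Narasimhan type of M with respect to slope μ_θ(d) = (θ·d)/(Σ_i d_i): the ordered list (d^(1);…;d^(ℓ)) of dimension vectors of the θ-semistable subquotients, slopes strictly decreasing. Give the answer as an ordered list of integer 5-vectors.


Interval decomposition of M: I[1,4], I[3,4], I[5,5].
HN type (ℓ=4): μ^(1)=20; μ^(2)=6; μ^(3)=-10/3; μ^(4)=-36

((0, 0, 0, 2, 0); (0, 0, 0, 0, 1); (1, 1, 1, 0, 0); (0, 0, 1, 0, 0))
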